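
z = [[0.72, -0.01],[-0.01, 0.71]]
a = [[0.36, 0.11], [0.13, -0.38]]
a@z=[[0.26, 0.07], [0.10, -0.27]]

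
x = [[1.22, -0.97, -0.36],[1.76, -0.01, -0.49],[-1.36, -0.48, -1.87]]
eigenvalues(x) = [(0.73+1.12j), (0.73-1.12j), (-2.12+0j)]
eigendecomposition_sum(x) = [[0.64+0.36j, -0.44+0.25j, -0.04-0.08j],[(0.91-0.61j), 0.03+0.75j, -0.13+0.00j],[-0.45+0.12j, 0.09-0.31j, 0.05+0.02j]] + [[(0.64-0.36j),(-0.44-0.25j),-0.04+0.08j], [(0.91+0.61j),(0.03-0.75j),-0.13-0.00j], [-0.45-0.12j,0.09+0.31j,(0.05-0.02j)]] + [[-0.06+0.00j, (-0.09+0j), (-0.28+0j)], [(-0.05+0j), -0.08+0.00j, (-0.23+0j)], [(-0.46+0j), -0.66+0.00j, -1.98+0.00j]]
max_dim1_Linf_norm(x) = 1.87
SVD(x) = [[-0.38, -0.56, 0.73], [-0.55, -0.50, -0.67], [0.74, -0.66, -0.12]] @ diag([2.633983863814622, 2.004886431347698, 0.718442344633229]) @ [[-0.93, 0.01, -0.37],[-0.33, 0.43, 0.84],[-0.17, -0.9, 0.40]]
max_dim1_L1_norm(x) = 3.71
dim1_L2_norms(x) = [1.6, 1.83, 2.36]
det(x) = -3.79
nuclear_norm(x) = 5.36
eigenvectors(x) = [[(-0.24-0.47j), -0.24+0.47j, 0.14+0.00j],[(-0.78+0j), (-0.78-0j), 0.11+0.00j],[(0.32+0.11j), (0.32-0.11j), (0.98+0j)]]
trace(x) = -0.66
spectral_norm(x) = 2.63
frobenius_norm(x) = 3.39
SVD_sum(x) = [[0.93, -0.01, 0.37],[1.35, -0.01, 0.54],[-1.81, 0.01, -0.73]] + [[0.37, -0.49, -0.94], [0.33, -0.43, -0.84], [0.44, -0.57, -1.11]] + [[-0.09, -0.48, 0.21], [0.08, 0.43, -0.19], [0.01, 0.08, -0.03]]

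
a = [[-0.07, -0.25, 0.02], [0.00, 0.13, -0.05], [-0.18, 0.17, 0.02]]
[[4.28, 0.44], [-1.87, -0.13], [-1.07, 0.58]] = a @ [[-8.28,-3.72], [-14.92,-0.65], [-1.41,0.97]]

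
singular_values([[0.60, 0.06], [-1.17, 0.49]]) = [1.38, 0.26]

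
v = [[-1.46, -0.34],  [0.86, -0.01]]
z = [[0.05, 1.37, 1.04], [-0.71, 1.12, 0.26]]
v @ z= [[0.17, -2.38, -1.61],[0.05, 1.17, 0.89]]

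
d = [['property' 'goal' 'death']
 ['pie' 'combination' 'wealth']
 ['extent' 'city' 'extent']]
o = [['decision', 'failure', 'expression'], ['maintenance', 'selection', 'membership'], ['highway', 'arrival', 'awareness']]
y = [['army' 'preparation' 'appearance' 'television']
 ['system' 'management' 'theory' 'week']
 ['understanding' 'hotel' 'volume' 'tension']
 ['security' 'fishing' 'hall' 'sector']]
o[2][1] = 'arrival'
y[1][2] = 'theory'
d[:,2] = ['death', 'wealth', 'extent']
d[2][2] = 'extent'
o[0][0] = 'decision'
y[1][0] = 'system'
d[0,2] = 'death'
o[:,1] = ['failure', 'selection', 'arrival']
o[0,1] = 'failure'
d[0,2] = 'death'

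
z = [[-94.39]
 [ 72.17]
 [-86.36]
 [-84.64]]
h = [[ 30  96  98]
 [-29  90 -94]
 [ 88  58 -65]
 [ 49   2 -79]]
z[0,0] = -94.39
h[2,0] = 88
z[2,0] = -86.36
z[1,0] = 72.17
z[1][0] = 72.17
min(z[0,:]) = -94.39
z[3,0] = -84.64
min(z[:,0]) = -94.39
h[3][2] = -79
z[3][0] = -84.64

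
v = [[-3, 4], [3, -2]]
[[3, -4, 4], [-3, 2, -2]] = v@[[-1, 0, 0], [0, -1, 1]]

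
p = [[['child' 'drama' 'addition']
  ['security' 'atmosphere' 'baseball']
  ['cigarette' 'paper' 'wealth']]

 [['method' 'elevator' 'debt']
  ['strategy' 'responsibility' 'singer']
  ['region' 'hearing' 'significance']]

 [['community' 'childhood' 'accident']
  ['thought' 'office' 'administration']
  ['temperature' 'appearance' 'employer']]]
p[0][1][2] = 'baseball'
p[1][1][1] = 'responsibility'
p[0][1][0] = 'security'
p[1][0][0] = 'method'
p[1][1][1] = 'responsibility'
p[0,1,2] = 'baseball'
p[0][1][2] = 'baseball'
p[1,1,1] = 'responsibility'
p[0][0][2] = 'addition'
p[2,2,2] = 'employer'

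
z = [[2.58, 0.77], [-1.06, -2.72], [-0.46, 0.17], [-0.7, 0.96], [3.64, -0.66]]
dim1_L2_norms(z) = [2.69, 2.92, 0.49, 1.19, 3.7]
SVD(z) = [[-0.57, 0.14], [0.30, -0.84], [0.09, 0.08], [0.12, 0.35], [-0.75, -0.38]] @ diag([4.686731479365073, 3.0237638863390903]) @ [[-0.99, -0.14], [-0.14, 0.99]]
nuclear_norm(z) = 7.71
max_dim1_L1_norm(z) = 4.3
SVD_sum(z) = [[2.64, 0.36], [-1.4, -0.19], [-0.43, -0.06], [-0.56, -0.08], [3.49, 0.48]] + [[-0.06, 0.41],[0.34, -2.53],[-0.03, 0.23],[-0.14, 1.04],[0.15, -1.14]]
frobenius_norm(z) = 5.58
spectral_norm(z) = 4.69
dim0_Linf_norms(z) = [3.64, 2.72]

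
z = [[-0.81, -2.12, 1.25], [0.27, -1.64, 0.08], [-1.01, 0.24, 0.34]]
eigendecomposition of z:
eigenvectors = [[(0.79+0j), 0.79-0.00j, 0.77+0.00j],[0.15-0.10j, (0.15+0.1j), (0.37+0j)],[(0.4+0.43j), 0.40-0.43j, 0.53+0.00j]]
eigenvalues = [(-0.58+0.94j), (-0.58-0.94j), (-0.96+0j)]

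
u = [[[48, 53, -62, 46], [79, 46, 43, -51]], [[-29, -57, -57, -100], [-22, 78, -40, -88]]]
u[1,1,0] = -22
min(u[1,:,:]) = -100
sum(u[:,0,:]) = -158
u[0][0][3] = 46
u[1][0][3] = -100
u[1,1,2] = -40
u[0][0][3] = 46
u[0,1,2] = 43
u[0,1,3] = -51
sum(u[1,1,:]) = -72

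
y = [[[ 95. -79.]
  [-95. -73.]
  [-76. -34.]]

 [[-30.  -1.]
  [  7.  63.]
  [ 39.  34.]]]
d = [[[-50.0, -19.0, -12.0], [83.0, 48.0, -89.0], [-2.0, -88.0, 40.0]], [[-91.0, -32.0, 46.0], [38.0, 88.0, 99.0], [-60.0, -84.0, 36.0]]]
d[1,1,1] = 88.0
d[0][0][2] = -12.0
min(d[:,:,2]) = -89.0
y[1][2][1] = 34.0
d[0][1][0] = 83.0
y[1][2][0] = 39.0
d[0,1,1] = 48.0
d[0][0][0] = -50.0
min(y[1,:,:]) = -30.0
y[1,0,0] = -30.0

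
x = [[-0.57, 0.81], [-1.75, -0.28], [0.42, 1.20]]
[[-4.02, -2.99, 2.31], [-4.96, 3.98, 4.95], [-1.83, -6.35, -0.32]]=x@[[3.26, -1.51, -2.95], [-2.67, -4.76, 0.77]]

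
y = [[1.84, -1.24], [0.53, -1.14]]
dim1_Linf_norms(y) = [1.84, 1.14]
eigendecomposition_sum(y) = [[1.75, -0.79], [0.34, -0.15]] + [[0.09,-0.45], [0.19,-0.99]]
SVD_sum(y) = [[1.66, -1.44], [0.87, -0.75]] + [[0.18, 0.20], [-0.34, -0.39]]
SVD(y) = [[-0.89, -0.46], [-0.46, 0.89]] @ diag([2.483402419364501, 0.5800107098102113]) @ [[-0.76, 0.65], [-0.65, -0.76]]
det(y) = -1.44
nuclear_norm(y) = 3.06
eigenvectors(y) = [[0.98, 0.41], [0.19, 0.91]]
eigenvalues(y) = [1.6, -0.9]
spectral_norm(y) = 2.48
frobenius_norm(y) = 2.55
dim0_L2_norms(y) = [1.91, 1.68]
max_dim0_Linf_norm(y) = 1.84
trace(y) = 0.70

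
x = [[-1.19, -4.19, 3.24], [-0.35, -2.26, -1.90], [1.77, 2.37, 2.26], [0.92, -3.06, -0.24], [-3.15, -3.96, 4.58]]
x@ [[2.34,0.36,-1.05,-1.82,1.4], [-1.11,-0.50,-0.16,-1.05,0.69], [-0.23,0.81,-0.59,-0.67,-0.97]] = [[1.12, 4.29, 0.01, 4.39, -7.7], [2.13, -0.54, 1.85, 4.28, -0.21], [0.99, 1.28, -3.57, -7.22, 1.92], [5.6, 1.67, -0.33, 1.70, -0.59], [-4.03, 4.56, 1.24, 6.82, -11.58]]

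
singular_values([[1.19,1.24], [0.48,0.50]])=[1.85, 0.0]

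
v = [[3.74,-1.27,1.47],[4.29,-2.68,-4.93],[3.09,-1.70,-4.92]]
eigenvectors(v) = [[-0.00, -0.88, -0.33],[-0.76, -0.42, -0.94],[-0.65, -0.24, 0.13]]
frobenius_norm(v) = 10.21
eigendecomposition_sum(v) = [[0.0, -0.0, -0.01], [2.45, -1.71, -6.06], [2.10, -1.46, -5.20]] + [[3.71,-1.11,1.30], [1.77,-0.53,0.62], [1.00,-0.30,0.35]] + [[0.03,-0.15,0.18],[0.07,-0.44,0.52],[-0.01,0.06,-0.07]]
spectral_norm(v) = 9.40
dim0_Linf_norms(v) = [4.29, 2.68, 4.93]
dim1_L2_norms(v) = [4.21, 7.06, 6.05]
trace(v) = -3.86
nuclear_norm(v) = 13.69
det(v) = 11.96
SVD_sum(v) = [[1.1, -0.62, -1.23], [4.41, -2.50, -4.91], [3.72, -2.11, -4.14]] + [[2.61, -0.70, 2.71], [-0.04, 0.01, -0.05], [-0.72, 0.19, -0.75]] + [[0.02, 0.06, -0.01], [-0.08, -0.19, 0.03], [0.09, 0.21, -0.03]]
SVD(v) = [[-0.19, 0.96, 0.19],[-0.75, -0.02, -0.66],[-0.63, -0.27, 0.73]] @ diag([9.403803020462185, 3.9702797604256297, 0.32041750311257194]) @ [[-0.63,0.35,0.70], [0.68,-0.18,0.71], [0.38,0.92,-0.13]]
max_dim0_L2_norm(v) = 7.12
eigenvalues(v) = [-6.9, 3.53, -0.49]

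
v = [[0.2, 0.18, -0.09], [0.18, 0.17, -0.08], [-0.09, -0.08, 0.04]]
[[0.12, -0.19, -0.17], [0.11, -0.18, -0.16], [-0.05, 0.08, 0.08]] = v @ [[0.88,  -0.48,  -0.02],[-0.42,  -0.75,  -0.51],[-0.23,  -0.46,  0.86]]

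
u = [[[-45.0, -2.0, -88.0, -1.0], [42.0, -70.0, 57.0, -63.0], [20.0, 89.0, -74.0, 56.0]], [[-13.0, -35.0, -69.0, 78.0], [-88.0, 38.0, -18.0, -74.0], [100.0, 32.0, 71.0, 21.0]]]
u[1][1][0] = -88.0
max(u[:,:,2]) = 71.0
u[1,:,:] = [[-13.0, -35.0, -69.0, 78.0], [-88.0, 38.0, -18.0, -74.0], [100.0, 32.0, 71.0, 21.0]]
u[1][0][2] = -69.0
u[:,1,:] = [[42.0, -70.0, 57.0, -63.0], [-88.0, 38.0, -18.0, -74.0]]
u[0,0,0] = -45.0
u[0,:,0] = [-45.0, 42.0, 20.0]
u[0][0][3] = -1.0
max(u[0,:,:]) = 89.0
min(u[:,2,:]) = -74.0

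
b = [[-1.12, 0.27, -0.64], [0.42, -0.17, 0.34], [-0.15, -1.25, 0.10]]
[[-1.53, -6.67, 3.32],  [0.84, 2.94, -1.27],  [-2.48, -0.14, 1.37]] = b @ [[-0.54, 3.4, -2.70], [2.4, 0.06, -0.84], [4.35, 4.49, -0.81]]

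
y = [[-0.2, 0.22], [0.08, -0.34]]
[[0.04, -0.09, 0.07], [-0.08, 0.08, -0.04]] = y @ [[0.03, 0.22, -0.33],[0.23, -0.19, 0.03]]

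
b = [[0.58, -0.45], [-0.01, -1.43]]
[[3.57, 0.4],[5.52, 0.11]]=b@ [[3.14, 0.62], [-3.88, -0.08]]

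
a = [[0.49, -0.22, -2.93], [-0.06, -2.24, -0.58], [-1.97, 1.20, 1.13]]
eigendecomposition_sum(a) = [[1.43+0.00j,-0.49+0.00j,-1.93-0.00j], [0.13+0.00j,-0.04+0.00j,-0.17-0.00j], [-1.32+0.00j,0.45+0.00j,(1.77+0j)]] + [[-0.47+0.31j,  0.13+1.18j,  -0.50+0.45j], [-0.09-0.54j,  -1.10-0.34j,  -0.21-0.62j], [-0.33+0.37j,  0.38+0.96j,  -0.32+0.49j]] + [[-0.47-0.31j, (0.13-1.18j), -0.50-0.45j], [(-0.09+0.54j), -1.10+0.34j, -0.21+0.62j], [(-0.33-0.37j), (0.38-0.96j), -0.32-0.49j]]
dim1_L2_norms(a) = [2.98, 2.31, 2.57]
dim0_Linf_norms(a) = [1.97, 2.24, 2.93]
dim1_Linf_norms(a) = [2.93, 2.24, 1.97]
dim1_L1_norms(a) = [3.64, 2.88, 4.3]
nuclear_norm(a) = 7.38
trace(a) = -0.62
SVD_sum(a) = [[1.04, -1.22, -2.05],  [0.59, -0.7, -1.17],  [-0.90, 1.05, 1.76]] + [[-0.08, 1.14, -0.72], [0.10, -1.33, 0.84], [-0.03, 0.45, -0.28]] + [[-0.47, -0.13, -0.16], [-0.75, -0.22, -0.25], [-1.04, -0.30, -0.35]]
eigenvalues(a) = [(3.16+0j), (-1.89+0.46j), (-1.89-0.46j)]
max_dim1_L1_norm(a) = 4.3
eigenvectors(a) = [[0.74+0.00j, (-0.61+0j), (-0.61-0j)], [(0.06+0j), (0.24-0.54j), 0.24+0.54j], [(-0.67+0j), -0.51+0.14j, (-0.51-0.14j)]]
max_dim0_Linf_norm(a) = 2.93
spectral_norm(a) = 3.74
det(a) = 11.97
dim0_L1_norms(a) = [2.52, 3.66, 4.64]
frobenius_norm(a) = 4.56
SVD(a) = [[0.7, -0.63, 0.34], [0.40, 0.73, 0.55], [-0.60, -0.25, 0.76]] @ diag([3.743439620372373, 2.14062879236147, 1.4943788615807632]) @ [[0.4, -0.47, -0.79],  [0.06, -0.84, 0.54],  [-0.91, -0.26, -0.31]]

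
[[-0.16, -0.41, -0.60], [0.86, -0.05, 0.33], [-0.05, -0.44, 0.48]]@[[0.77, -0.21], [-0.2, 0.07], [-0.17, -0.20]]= [[0.06, 0.12],[0.62, -0.25],[-0.03, -0.12]]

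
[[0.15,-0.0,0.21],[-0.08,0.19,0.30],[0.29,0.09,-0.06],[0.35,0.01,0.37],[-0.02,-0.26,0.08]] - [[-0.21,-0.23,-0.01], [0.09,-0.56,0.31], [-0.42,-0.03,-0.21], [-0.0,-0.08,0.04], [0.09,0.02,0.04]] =[[0.36, 0.23, 0.22], [-0.17, 0.75, -0.01], [0.71, 0.12, 0.15], [0.35, 0.09, 0.33], [-0.11, -0.28, 0.04]]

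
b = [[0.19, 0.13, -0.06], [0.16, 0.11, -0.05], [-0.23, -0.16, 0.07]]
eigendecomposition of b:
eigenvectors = [[-0.56, -0.58, 0.30],[-0.47, 0.58, -0.01],[0.68, -0.58, 0.95]]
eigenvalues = [0.37, -0.0, -0.0]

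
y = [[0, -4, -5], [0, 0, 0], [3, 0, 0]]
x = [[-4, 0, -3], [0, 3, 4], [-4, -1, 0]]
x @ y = [[-9, 16, 20], [12, 0, 0], [0, 16, 20]]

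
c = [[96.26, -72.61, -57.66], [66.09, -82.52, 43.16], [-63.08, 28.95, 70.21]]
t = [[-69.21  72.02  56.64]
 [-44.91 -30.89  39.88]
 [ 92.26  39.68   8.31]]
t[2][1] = 39.68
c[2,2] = 70.21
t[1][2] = 39.88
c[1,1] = -82.52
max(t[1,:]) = 39.88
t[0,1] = 72.02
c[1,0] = 66.09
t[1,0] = -44.91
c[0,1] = -72.61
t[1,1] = -30.89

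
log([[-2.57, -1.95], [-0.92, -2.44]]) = [[(0.78+3.14j), (0.87+0j)], [0.41+0.00j, (0.72+3.14j)]]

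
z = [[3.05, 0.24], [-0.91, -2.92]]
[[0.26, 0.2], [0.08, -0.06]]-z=[[-2.79, -0.04], [0.99, 2.86]]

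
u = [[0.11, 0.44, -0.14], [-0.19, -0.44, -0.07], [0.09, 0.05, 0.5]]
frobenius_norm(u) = 0.85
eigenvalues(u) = [(-0.15+0.04j), (-0.15-0.04j), (0.47+0j)]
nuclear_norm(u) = 1.22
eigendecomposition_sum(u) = [[(0.07+0.54j), (0.23+0.82j), (0.03+0.21j)], [(-0.1-0.33j), -0.22-0.48j, -0.04-0.12j], [0.00-0.05j, (-0.01-0.08j), -0.02j]] + [[0.07-0.54j,(0.23-0.82j),0.03-0.21j], [(-0.1+0.33j),(-0.22+0.48j),(-0.04+0.12j)], [0.05j,-0.01+0.08j,0.02j]] + [[-0.03+0.00j,(-0.03+0j),(-0.19+0j)], [-0j,0.00-0.00j,0.00-0.00j], [0.09-0.00j,0.07-0.00j,0.50-0.00j]]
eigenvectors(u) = [[0.85+0.00j, (0.85-0j), (-0.36+0j)], [(-0.52+0.08j), (-0.52-0.08j), 0j], [(-0.08-0.01j), -0.08+0.01j, (0.93+0j)]]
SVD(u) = [[-0.67, -0.32, 0.67], [0.73, -0.09, 0.68], [-0.16, 0.94, 0.29]] @ diag([0.662538606189599, 0.5296793976347043, 0.03134216057772978]) @ [[-0.34, -0.94, -0.06], [0.13, -0.1, 0.99], [-0.93, 0.33, 0.15]]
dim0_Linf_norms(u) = [0.19, 0.44, 0.5]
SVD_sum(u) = [[0.15, 0.42, 0.02], [-0.16, -0.45, -0.03], [0.04, 0.1, 0.01]] + [[-0.02, 0.02, -0.17], [-0.01, 0.0, -0.05], [0.06, -0.05, 0.49]] + [[-0.02, 0.01, 0.0],[-0.02, 0.01, 0.0],[-0.01, 0.00, 0.00]]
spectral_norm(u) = 0.66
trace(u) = 0.17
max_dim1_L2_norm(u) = 0.51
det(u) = 0.01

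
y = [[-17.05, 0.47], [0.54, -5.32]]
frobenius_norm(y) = 17.88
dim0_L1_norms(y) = [17.59, 5.79]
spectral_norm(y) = 17.07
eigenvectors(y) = [[-1.00,-0.04], [0.05,-1.0]]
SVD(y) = [[-1.0, 0.04], [0.04, 1.0]] @ diag([17.07175587423336, 5.298353647179362]) @ [[1.00, -0.04], [-0.04, -1.00]]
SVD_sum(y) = [[-17.04, 0.71], [0.76, -0.03]] + [[-0.01, -0.24], [-0.22, -5.29]]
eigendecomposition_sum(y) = [[-17.04,0.68], [0.78,-0.03]] + [[-0.01, -0.21], [-0.24, -5.29]]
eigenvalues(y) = [-17.07, -5.3]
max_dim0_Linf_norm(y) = 17.05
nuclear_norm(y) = 22.37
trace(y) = -22.37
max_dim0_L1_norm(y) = 17.59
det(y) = 90.45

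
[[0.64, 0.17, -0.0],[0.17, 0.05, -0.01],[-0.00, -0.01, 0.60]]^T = [[0.64, 0.17, -0.0], [0.17, 0.05, -0.01], [-0.0, -0.01, 0.60]]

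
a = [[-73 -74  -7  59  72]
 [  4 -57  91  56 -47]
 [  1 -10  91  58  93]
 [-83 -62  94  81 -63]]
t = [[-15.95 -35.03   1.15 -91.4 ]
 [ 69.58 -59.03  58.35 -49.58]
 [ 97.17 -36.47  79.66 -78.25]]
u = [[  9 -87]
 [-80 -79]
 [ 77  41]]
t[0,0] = -15.95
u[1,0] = -80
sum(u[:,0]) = 6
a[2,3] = 58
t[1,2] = 58.35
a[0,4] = 72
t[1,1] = -59.03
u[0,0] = 9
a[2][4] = 93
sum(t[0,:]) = -141.23000000000002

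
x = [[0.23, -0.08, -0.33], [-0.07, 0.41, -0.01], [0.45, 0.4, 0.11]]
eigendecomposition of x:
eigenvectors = [[(0.11+0.61j), 0.11-0.61j, -0.56+0.00j], [-0.06+0.08j, (-0.06-0.08j), (0.8+0j)], [(0.78+0j), (0.78-0j), (0.19+0j)]]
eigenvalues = [(0.15+0.4j), (0.15-0.4j), (0.46+0j)]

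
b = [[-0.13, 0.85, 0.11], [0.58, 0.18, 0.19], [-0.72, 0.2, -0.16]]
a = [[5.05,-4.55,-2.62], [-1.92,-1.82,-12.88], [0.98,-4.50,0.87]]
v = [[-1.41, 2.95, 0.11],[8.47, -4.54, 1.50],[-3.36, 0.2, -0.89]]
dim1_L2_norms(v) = [3.27, 9.73, 3.48]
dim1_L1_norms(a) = [12.22, 16.62, 6.35]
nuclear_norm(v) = 13.05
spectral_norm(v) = 10.55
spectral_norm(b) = 1.00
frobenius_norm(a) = 15.75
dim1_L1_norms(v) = [4.47, 14.51, 4.45]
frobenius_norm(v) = 10.84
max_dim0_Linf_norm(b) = 0.85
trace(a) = 4.10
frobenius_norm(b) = 1.32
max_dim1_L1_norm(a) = 16.62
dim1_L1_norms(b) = [1.09, 0.95, 1.08]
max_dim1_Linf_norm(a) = 12.88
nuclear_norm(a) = 23.86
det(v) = 0.60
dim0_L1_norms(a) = [7.95, 10.87, 16.37]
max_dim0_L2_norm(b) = 0.93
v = a @ b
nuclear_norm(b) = 1.86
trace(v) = -6.84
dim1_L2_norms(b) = [0.87, 0.64, 0.76]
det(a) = -278.17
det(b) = -0.00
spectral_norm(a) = 13.46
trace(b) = -0.11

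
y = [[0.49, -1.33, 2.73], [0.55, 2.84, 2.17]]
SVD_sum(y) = [[0.32, 0.87, 1.42], [0.64, 1.74, 2.83]] + [[0.17, -2.2, 1.31], [-0.09, 1.10, -0.66]]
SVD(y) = [[0.45, 0.89], [0.89, -0.45]] @ diag([3.779828354911015, 2.872594229509397]) @ [[0.19,  0.51,  0.84], [0.07,  -0.86,  0.51]]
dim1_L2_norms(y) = [3.08, 3.62]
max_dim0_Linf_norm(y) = 2.84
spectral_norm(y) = 3.78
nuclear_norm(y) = 6.65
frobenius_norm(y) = 4.75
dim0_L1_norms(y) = [1.04, 4.17, 4.9]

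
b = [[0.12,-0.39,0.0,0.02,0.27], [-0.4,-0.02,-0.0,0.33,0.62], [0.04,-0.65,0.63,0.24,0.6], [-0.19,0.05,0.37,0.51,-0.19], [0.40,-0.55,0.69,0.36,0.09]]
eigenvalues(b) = [(-0.52+0j), (0.8+0.21j), (0.8-0.21j), (0.13+0.2j), (0.13-0.2j)]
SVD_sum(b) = [[0.04, -0.2, 0.21, 0.13, 0.15], [0.04, -0.19, 0.21, 0.12, 0.14], [0.12, -0.62, 0.65, 0.39, 0.45], [0.03, -0.16, 0.17, 0.10, 0.12], [0.11, -0.53, 0.57, 0.34, 0.39]] + [[-0.05, 0.01, -0.03, 0.01, 0.06], [-0.41, 0.09, -0.23, 0.07, 0.52], [-0.08, 0.02, -0.05, 0.01, 0.11], [0.06, -0.01, 0.03, -0.01, -0.07], [0.25, -0.05, 0.14, -0.04, -0.31]] + [[0.12, -0.12, -0.09, -0.19, 0.1], [-0.07, 0.07, 0.05, 0.11, -0.06], [0.06, -0.06, -0.04, -0.09, 0.05], [-0.25, 0.26, 0.19, 0.41, -0.21], [-0.01, 0.01, 0.01, 0.02, -0.01]] + [[0.04, -0.04, -0.09, 0.09, -0.01], [0.01, -0.01, -0.03, 0.03, -0.00], [-0.03, 0.03, 0.07, -0.07, 0.01], [0.01, -0.01, -0.02, 0.02, -0.0], [0.02, -0.01, -0.03, 0.03, -0.0]] + [[-0.04, -0.04, -0.01, -0.01, -0.02], [0.03, 0.03, 0.00, 0.01, 0.02], [-0.02, -0.02, -0.0, -0.01, -0.02], [-0.03, -0.03, -0.00, -0.01, -0.02], [0.04, 0.04, 0.01, 0.01, 0.03]]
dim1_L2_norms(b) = [0.49, 0.81, 1.11, 0.69, 1.04]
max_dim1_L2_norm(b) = 1.11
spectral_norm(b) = 1.55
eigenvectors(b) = [[-0.49+0.00j, (0.03+0.16j), (0.03-0.16j), (0.17-0.4j), 0.17+0.40j], [-0.69+0.00j, 0.36-0.30j, 0.36+0.30j, (-0.24-0.38j), -0.24+0.38j], [(-0.49+0j), (0.6+0j), (0.6-0j), (-0.42-0.11j), (-0.42+0.11j)], [0.15+0.00j, (0.26-0.35j), (0.26+0.35j), 0.48+0.00j, (0.48-0j)], [(0.16+0j), (0.45+0.01j), 0.45-0.01j, -0.08-0.43j, -0.08+0.43j]]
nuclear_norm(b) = 3.42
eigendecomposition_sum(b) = [[-0.21-0.00j, -0.05+0.00j, -0.16-0.00j, -0.04-0.00j, 0.29+0.00j], [-0.30-0.00j, -0.07+0.00j, (-0.22-0j), -0.06-0.00j, 0.40+0.00j], [(-0.21-0j), -0.05+0.00j, (-0.16-0j), -0.04-0.00j, 0.28+0.00j], [(0.06+0j), (0.02-0j), 0.05+0.00j, 0.01+0.00j, -0.09-0.00j], [(0.07+0j), 0.02-0.00j, 0.05+0.00j, (0.01+0j), -0.10-0.00j]] + [[(0.1+0.02j), (-0.13-0.07j), (0.08+0.11j), -0.03+0.06j, 0.00+0.02j],[-0.10-0.27j, (-0+0.44j), (0.18-0.36j), (0.2+0j), 0.05-0.04j],[(0.13-0.35j), (-0.36+0.44j), (0.47-0.22j), 0.19+0.16j, 0.08+0.00j],[-0.15-0.23j, (0.09+0.4j), (0.08-0.37j), (0.18-0.04j), 0.03-0.04j],[0.10-0.26j, (-0.28+0.32j), (0.36-0.15j), (0.14+0.12j), 0.06+0.00j]] + [[(0.1-0.02j), (-0.13+0.07j), (0.08-0.11j), (-0.03-0.06j), -0.02j],[-0.10+0.27j, -0.00-0.44j, 0.18+0.36j, (0.2-0j), (0.05+0.04j)],[0.13+0.35j, -0.36-0.44j, 0.47+0.22j, 0.19-0.16j, 0.08-0.00j],[(-0.15+0.23j), 0.09-0.40j, 0.08+0.37j, (0.18+0.04j), (0.03+0.04j)],[(0.1+0.26j), (-0.28-0.32j), 0.36+0.15j, 0.14-0.12j, 0.06-0.00j]] + [[(0.07+0.01j), -0.04+0.06j, 0.00-0.08j, 0.06-0.04j, -0.01+0.08j], [(0.05-0.05j), (0.03+0.07j), (-0.07-0.05j), (-0-0.08j), 0.06+0.06j], [(-0-0.07j), (0.06+0.03j), (-0.08+0.01j), (-0.05-0.06j), 0.08+0.00j], [(0.02+0.07j), -0.08-0.01j, 0.08-0.03j, (0.07+0.05j), (-0.09+0.02j)], [(0.06-0.03j), -0.00+0.07j, -0.04-0.07j, (0.03-0.07j), (0.03+0.07j)]] + [[(0.07-0.01j), (-0.04-0.06j), 0.08j, 0.06+0.04j, (-0.01-0.08j)],  [(0.05+0.05j), 0.03-0.07j, -0.07+0.05j, -0.00+0.08j, (0.06-0.06j)],  [(-0+0.07j), 0.06-0.03j, -0.08-0.01j, (-0.05+0.06j), 0.08-0.00j],  [0.02-0.07j, -0.08+0.01j, 0.08+0.03j, 0.07-0.05j, (-0.09-0.02j)],  [(0.06+0.03j), (-0-0.07j), (-0.04+0.07j), 0.03+0.07j, (0.03-0.07j)]]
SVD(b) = [[-0.23, -0.09, 0.41, 0.73, 0.49],[-0.22, -0.83, -0.23, 0.22, -0.40],[-0.70, -0.17, 0.19, -0.57, 0.33],[-0.18, 0.11, -0.86, 0.15, 0.44],[-0.61, 0.50, -0.04, 0.27, -0.55]] @ diag([1.5455458896900285, 0.8534196004153085, 0.7168283623574735, 0.1894753706118948, 0.11540828107472023]) @ [[-0.11, 0.57, -0.6, -0.36, -0.42], [0.58, -0.13, 0.33, -0.09, -0.73], [0.41, -0.42, -0.31, -0.66, 0.34], [0.3, -0.29, -0.65, 0.63, -0.09], [-0.63, -0.63, -0.10, -0.16, -0.42]]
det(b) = -0.02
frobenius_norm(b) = 1.92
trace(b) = 1.33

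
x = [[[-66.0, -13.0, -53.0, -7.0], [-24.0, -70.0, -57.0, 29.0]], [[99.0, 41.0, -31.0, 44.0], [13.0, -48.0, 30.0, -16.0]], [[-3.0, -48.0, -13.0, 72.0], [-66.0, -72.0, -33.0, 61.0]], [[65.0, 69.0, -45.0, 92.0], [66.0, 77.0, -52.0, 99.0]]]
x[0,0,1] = -13.0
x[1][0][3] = 44.0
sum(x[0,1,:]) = -122.0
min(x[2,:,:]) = -72.0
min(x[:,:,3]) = -16.0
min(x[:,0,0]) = -66.0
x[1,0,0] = 99.0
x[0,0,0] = -66.0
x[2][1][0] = -66.0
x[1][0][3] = 44.0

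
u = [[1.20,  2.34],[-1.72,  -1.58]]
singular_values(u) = [3.46, 0.61]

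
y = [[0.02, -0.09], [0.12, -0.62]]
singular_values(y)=[0.64, 0.0]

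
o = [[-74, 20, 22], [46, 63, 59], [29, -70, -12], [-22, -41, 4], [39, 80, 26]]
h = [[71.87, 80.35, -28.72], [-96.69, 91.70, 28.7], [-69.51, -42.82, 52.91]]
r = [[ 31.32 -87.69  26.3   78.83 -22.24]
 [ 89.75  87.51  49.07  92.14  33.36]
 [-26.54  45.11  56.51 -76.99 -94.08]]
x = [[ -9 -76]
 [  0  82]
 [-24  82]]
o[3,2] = 4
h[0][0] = 71.87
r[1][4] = 33.36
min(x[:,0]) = -24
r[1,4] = 33.36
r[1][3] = 92.14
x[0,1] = -76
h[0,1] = 80.35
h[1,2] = 28.7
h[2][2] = 52.91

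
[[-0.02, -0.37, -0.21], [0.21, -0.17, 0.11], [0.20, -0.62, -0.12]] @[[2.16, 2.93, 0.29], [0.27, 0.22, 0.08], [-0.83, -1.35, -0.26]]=[[0.03, 0.14, 0.02], [0.32, 0.43, 0.02], [0.36, 0.61, 0.04]]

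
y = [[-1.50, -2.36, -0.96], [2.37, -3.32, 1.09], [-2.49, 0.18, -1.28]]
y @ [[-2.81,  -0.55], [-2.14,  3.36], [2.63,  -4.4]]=[[6.74, -2.88],  [3.31, -17.25],  [3.25, 7.61]]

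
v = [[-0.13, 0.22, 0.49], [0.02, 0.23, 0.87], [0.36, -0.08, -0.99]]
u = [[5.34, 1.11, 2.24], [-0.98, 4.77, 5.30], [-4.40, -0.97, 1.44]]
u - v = [[5.47, 0.89, 1.75], [-1.00, 4.54, 4.43], [-4.76, -0.89, 2.43]]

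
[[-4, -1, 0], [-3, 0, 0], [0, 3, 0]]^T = [[-4, -3, 0], [-1, 0, 3], [0, 0, 0]]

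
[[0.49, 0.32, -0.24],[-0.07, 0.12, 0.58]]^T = [[0.49,-0.07], [0.32,0.12], [-0.24,0.58]]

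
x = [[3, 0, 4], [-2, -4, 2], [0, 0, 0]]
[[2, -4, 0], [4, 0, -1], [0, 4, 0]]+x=[[5, -4, 4], [2, -4, 1], [0, 4, 0]]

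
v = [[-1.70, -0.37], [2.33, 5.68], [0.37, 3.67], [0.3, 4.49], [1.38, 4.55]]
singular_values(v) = [9.65, 2.03]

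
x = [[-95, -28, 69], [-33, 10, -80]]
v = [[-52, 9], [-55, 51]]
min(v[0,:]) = -52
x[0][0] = -95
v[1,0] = -55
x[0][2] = 69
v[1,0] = -55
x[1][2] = -80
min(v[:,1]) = 9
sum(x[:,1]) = -18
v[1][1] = 51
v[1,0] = -55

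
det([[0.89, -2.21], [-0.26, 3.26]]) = 2.327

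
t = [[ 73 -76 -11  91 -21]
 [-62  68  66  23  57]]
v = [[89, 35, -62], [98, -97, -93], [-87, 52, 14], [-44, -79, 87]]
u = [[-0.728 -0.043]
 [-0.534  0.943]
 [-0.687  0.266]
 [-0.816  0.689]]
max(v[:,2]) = 87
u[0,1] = -0.043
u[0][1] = -0.043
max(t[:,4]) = 57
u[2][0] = -0.687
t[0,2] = -11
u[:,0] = [-0.728, -0.534, -0.687, -0.816]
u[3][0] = -0.816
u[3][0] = -0.816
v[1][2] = -93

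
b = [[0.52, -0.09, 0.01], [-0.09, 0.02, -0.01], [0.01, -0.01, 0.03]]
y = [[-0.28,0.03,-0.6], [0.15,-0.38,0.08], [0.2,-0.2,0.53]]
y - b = [[-0.80, 0.12, -0.61], [0.24, -0.4, 0.09], [0.19, -0.19, 0.5]]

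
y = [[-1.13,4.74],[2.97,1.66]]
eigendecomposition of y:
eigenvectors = [[-0.88,-0.66], [0.48,-0.75]]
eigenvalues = [-3.74, 4.27]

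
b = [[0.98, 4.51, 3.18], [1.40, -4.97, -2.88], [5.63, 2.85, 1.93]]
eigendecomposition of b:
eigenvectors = [[0.51, 0.56, -0.08], [-0.18, -0.83, -0.56], [0.84, -0.1, 0.83]]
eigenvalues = [4.7, -6.25, -0.51]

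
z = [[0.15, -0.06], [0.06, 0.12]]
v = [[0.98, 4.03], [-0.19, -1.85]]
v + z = [[1.13, 3.97], [-0.13, -1.73]]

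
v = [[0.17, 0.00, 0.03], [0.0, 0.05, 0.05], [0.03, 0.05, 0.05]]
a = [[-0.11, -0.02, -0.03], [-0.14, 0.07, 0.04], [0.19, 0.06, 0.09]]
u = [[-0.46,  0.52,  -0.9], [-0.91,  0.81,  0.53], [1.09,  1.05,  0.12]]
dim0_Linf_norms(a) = [0.19, 0.07, 0.09]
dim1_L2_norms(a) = [0.12, 0.16, 0.22]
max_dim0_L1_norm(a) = 0.44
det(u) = 2.22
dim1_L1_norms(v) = [0.2, 0.1, 0.13]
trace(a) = 0.05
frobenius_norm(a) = 0.30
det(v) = -0.00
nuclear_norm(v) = 0.28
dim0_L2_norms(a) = [0.26, 0.09, 0.1]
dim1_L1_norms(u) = [1.88, 2.25, 2.26]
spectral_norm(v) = 0.18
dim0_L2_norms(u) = [1.49, 1.42, 1.05]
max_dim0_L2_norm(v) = 0.17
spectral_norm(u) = 1.53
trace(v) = 0.27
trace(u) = 0.47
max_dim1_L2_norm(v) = 0.17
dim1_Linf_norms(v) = [0.17, 0.05, 0.05]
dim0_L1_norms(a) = [0.44, 0.15, 0.16]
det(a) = -0.00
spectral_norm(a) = 0.27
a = u @ v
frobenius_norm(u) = 2.32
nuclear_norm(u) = 3.96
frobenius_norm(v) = 0.20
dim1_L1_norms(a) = [0.16, 0.25, 0.34]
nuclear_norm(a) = 0.40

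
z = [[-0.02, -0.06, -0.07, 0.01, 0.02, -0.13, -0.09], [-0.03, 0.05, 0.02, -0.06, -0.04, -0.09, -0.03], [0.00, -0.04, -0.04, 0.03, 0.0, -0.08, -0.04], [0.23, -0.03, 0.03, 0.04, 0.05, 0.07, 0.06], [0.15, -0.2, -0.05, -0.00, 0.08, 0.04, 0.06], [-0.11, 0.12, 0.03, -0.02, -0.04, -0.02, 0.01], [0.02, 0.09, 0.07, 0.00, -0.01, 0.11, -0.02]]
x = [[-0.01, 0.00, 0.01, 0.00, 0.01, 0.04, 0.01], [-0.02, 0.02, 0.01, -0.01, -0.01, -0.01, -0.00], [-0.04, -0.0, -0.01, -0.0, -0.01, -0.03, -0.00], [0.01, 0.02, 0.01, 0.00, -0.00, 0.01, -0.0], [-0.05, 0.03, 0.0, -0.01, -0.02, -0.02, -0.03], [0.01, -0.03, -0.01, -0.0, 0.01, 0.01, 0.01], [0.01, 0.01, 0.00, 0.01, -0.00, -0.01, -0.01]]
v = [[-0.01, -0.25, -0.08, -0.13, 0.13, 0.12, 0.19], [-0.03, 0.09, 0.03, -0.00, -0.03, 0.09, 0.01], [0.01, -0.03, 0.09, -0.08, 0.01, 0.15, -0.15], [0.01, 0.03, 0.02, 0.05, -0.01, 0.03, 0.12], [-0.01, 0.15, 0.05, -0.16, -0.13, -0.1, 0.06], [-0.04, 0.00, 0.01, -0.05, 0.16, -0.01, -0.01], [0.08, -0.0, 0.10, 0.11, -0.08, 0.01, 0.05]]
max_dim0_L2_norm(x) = 0.07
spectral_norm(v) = 0.43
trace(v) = 0.13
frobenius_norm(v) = 0.63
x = v @ z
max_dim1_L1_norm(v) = 0.91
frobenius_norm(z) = 0.51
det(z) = 0.00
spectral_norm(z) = 0.40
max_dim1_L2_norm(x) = 0.07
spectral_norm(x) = 0.09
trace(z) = 0.07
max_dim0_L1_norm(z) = 0.59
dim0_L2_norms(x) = [0.07, 0.05, 0.02, 0.02, 0.03, 0.06, 0.03]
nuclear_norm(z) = 0.98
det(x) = 0.00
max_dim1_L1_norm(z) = 0.58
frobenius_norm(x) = 0.12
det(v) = 0.00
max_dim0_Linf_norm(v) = 0.25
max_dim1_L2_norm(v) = 0.39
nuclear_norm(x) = 0.22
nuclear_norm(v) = 1.42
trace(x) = -0.02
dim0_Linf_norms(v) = [0.08, 0.25, 0.1, 0.16, 0.16, 0.15, 0.19]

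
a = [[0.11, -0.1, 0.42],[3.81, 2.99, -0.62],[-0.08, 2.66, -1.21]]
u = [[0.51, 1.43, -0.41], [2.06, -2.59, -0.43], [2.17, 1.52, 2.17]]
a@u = [[0.76, 1.05, 0.91], [6.76, -3.24, -4.19], [2.81, -8.84, -3.74]]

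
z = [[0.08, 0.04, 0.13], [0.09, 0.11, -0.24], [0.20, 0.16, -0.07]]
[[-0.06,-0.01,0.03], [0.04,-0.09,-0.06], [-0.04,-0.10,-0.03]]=z @ [[-0.32, -0.18, -0.2], [0.05, -0.36, 0.19], [-0.28, 0.16, 0.27]]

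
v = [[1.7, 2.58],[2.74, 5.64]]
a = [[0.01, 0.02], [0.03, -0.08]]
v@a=[[0.09, -0.17], [0.20, -0.4]]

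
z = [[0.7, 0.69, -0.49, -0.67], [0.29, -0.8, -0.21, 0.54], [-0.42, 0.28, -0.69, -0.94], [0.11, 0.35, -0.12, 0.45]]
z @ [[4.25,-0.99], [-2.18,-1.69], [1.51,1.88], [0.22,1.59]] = [[0.58, -3.85], [2.78, 1.53], [-3.64, -2.85], [-0.38, -0.21]]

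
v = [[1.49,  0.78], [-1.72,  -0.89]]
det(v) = 0.02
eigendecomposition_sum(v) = [[1.54, 0.82], [-1.81, -0.96]] + [[-0.05, -0.04], [0.09, 0.07]]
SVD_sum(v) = [[1.49, 0.78],  [-1.72, -0.89]] + [[-0.0, 0.00], [-0.0, 0.00]]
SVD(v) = [[-0.66, 0.76],  [0.76, 0.66]] @ diag([2.564949021343201, 0.006043005093287717]) @ [[-0.89, -0.46],[-0.46, 0.89]]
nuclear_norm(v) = 2.57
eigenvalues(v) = [0.57, 0.03]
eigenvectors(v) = [[0.65,-0.47], [-0.76,0.88]]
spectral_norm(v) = 2.56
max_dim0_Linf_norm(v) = 1.72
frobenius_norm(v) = 2.56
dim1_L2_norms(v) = [1.68, 1.94]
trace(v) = 0.60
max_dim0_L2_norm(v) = 2.28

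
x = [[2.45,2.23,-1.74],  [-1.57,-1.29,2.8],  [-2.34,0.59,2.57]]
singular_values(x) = [5.77, 2.08, 0.91]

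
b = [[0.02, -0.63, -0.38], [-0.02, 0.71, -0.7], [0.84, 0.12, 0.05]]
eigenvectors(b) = [[(-0.16+0.59j), -0.16-0.59j, (-0.44+0j)],[0.29+0.30j, (0.29-0.3j), 0.85+0.00j],[(0.68+0j), (0.68-0j), -0.30+0.00j]]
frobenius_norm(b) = 1.50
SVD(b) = [[0.34, 0.17, 0.92], [-0.92, 0.24, 0.30], [-0.17, -0.96, 0.24]] @ diag([1.0334830639577293, 0.8532700517330409, 0.6801051207923945]) @ [[-0.11, -0.86, 0.49], [-0.94, -0.06, -0.32], [0.31, -0.5, -0.81]]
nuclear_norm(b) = 2.57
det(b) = 0.60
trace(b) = 0.78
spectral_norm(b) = 1.03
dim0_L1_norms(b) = [0.88, 1.46, 1.13]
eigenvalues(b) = [(-0.09+0.78j), (-0.09-0.78j), (0.97+0j)]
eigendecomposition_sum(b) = [[(-0.08+0.31j), -0.14+0.13j, (-0.29-0.11j)], [0.16+0.16j, (0.02+0.13j), (-0.17+0.13j)], [(0.36-0.01j), (0.18+0.12j), (-0.04+0.34j)]] + [[-0.08-0.31j, -0.14-0.13j, (-0.29+0.11j)], [(0.16-0.16j), (0.02-0.13j), (-0.17-0.13j)], [(0.36+0.01j), 0.18-0.12j, -0.04-0.34j]] + [[0.18+0.00j, (-0.35+0j), 0.19-0.00j], [(-0.34-0j), (0.66-0j), (-0.36+0j)], [0.12+0.00j, -0.23+0.00j, 0.13-0.00j]]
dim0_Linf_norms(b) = [0.84, 0.71, 0.7]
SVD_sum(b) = [[-0.04, -0.31, 0.17], [0.11, 0.82, -0.47], [0.02, 0.15, -0.08]] + [[-0.14, -0.01, -0.05], [-0.19, -0.01, -0.07], [0.77, 0.05, 0.27]] + [[0.20,-0.31,-0.51], [0.06,-0.10,-0.17], [0.05,-0.08,-0.13]]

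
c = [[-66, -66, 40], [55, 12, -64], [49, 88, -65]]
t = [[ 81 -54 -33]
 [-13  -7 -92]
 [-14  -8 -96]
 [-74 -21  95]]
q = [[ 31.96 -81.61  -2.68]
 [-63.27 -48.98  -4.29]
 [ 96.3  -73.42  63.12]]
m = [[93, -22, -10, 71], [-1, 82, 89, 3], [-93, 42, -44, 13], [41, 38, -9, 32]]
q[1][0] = -63.27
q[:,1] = [-81.61, -48.98, -73.42]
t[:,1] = [-54, -7, -8, -21]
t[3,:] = [-74, -21, 95]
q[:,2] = [-2.68, -4.29, 63.12]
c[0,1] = -66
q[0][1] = -81.61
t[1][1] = -7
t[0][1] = -54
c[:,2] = [40, -64, -65]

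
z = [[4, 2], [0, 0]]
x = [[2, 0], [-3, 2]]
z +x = [[6, 2], [-3, 2]]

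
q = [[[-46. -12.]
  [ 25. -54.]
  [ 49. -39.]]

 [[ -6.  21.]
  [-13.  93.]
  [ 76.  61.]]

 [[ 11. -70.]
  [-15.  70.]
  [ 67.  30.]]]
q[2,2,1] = 30.0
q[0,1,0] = 25.0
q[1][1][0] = -13.0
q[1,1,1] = 93.0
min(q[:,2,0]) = 49.0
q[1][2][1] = 61.0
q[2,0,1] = -70.0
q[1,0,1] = 21.0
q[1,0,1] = 21.0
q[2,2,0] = 67.0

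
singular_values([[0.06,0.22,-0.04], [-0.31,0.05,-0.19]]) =[0.37, 0.23]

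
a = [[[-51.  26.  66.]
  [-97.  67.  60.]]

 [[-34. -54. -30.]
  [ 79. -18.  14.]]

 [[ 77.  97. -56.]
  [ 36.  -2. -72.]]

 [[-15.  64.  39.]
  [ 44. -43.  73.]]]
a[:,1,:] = [[-97.0, 67.0, 60.0], [79.0, -18.0, 14.0], [36.0, -2.0, -72.0], [44.0, -43.0, 73.0]]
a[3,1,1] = -43.0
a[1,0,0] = -34.0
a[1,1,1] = -18.0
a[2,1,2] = -72.0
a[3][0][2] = 39.0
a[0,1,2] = 60.0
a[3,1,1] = -43.0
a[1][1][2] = 14.0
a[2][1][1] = -2.0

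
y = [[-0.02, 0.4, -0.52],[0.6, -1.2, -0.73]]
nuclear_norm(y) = 2.18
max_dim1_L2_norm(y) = 1.53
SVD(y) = [[-0.06,1.00],[1.00,0.06]] @ diag([1.5295486175146564, 0.6512918137509502]) @ [[0.39, -0.8, -0.46], [0.02, 0.5, -0.86]]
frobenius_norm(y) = 1.66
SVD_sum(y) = [[-0.04, 0.07, 0.04],[0.60, -1.22, -0.7]] + [[0.02, 0.33, -0.56],[0.00, 0.02, -0.03]]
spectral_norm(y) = 1.53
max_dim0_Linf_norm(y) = 1.2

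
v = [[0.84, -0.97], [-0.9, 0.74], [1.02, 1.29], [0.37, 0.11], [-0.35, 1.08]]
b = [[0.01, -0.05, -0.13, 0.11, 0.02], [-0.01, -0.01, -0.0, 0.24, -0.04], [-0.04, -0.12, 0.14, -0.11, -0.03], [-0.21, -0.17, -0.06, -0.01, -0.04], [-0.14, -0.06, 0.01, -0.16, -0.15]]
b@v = [[-0.05,  -0.18], [0.10,  -0.01], [0.19,  0.09], [-0.07,  -0.04], [-0.06,  -0.08]]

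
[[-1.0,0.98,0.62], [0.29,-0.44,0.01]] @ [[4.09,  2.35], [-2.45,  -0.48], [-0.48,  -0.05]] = [[-6.79, -2.85], [2.26, 0.89]]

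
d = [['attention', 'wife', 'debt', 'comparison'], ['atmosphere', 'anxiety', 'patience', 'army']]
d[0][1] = 'wife'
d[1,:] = ['atmosphere', 'anxiety', 'patience', 'army']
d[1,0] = 'atmosphere'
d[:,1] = ['wife', 'anxiety']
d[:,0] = ['attention', 'atmosphere']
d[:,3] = ['comparison', 'army']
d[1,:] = ['atmosphere', 'anxiety', 'patience', 'army']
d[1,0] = 'atmosphere'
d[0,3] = 'comparison'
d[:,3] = ['comparison', 'army']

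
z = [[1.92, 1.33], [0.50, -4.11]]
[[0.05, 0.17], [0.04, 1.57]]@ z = [[0.18, -0.63],[0.86, -6.4]]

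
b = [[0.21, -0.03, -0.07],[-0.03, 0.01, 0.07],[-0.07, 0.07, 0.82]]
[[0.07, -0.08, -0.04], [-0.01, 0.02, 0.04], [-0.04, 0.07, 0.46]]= b @[[0.3, -0.31, 0.00],[-0.31, 0.38, 0.03],[0.0, 0.03, 0.56]]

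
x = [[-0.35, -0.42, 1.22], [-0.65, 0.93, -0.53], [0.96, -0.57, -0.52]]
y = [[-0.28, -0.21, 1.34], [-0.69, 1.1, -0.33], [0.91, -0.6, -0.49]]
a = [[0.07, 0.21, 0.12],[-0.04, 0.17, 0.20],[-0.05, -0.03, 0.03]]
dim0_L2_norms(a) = [0.09, 0.27, 0.24]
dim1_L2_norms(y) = [1.38, 1.34, 1.2]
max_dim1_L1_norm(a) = 0.41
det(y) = -0.45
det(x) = -0.01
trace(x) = 0.06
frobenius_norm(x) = 2.21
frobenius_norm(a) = 0.37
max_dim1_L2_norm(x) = 1.34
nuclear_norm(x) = 3.12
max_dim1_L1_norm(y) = 2.12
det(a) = 0.00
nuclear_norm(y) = 3.37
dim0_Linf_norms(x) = [0.96, 0.93, 1.22]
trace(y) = 0.33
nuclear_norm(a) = 0.47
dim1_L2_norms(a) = [0.25, 0.27, 0.07]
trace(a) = 0.27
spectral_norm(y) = 1.67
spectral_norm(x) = 1.58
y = a + x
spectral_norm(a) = 0.35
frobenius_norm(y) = 2.27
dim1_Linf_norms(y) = [1.34, 1.1, 0.91]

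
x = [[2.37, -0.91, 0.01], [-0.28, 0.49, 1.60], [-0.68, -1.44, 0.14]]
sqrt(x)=[[1.55, -0.32, 0.11], [-0.02, 1.06, 0.82], [-0.28, -0.78, 0.9]]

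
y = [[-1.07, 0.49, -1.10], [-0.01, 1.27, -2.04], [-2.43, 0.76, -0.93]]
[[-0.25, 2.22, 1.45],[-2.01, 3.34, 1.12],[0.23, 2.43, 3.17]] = y@[[-0.56, -0.38, -1.01], [-1.2, -0.09, 1.18], [0.24, -1.69, 0.19]]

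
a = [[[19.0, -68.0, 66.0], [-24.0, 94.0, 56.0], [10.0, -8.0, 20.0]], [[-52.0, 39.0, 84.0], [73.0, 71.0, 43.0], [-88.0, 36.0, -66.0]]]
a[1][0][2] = 84.0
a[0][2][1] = -8.0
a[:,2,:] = [[10.0, -8.0, 20.0], [-88.0, 36.0, -66.0]]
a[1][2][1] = 36.0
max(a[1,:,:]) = 84.0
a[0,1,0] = -24.0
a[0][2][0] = 10.0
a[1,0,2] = 84.0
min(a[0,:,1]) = -68.0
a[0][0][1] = -68.0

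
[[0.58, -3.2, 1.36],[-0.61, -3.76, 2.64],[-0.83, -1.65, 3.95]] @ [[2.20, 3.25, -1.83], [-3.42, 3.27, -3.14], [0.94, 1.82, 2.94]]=[[13.50, -6.1, 12.99],[14.00, -9.47, 20.68],[7.53, -0.9, 18.31]]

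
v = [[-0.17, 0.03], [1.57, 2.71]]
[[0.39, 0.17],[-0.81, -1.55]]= v @[[-2.14, -1.02], [0.94, 0.02]]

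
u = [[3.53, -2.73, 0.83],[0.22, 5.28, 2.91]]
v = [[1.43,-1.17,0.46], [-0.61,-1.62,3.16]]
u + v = [[4.96,  -3.90,  1.29], [-0.39,  3.66,  6.07]]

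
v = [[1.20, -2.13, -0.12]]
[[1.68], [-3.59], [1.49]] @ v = [[2.02, -3.58, -0.20], [-4.31, 7.65, 0.43], [1.79, -3.17, -0.18]]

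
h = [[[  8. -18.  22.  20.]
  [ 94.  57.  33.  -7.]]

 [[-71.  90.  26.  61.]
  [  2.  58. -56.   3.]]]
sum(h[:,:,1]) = 187.0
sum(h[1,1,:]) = 7.0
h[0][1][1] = 57.0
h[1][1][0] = 2.0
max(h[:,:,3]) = 61.0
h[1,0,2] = 26.0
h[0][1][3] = -7.0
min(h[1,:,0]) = -71.0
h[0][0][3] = 20.0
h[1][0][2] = 26.0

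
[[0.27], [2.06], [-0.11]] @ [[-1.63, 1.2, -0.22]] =[[-0.44, 0.32, -0.06], [-3.36, 2.47, -0.45], [0.18, -0.13, 0.02]]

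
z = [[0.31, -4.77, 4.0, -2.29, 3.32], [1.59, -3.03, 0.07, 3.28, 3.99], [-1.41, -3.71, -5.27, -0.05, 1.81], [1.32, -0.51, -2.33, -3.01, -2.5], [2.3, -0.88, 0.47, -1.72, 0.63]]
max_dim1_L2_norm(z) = 7.42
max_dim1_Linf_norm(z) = 5.27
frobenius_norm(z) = 13.14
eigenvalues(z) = [(-5.92+2.91j), (-5.92-2.91j), (-0.02+3.63j), (-0.02-3.63j), (1.5+0j)]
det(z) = 859.72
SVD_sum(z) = [[0.55, -4.44, 1.40, 0.5, 4.17], [0.46, -3.67, 1.15, 0.42, 3.44], [0.22, -1.78, 0.56, 0.20, 1.67], [-0.17, 1.37, -0.43, -0.16, -1.28], [0.11, -0.85, 0.27, 0.1, 0.80]] + [[0.37,0.72,2.47,-0.23,-0.08],  [-0.14,-0.26,-0.90,0.08,0.03],  [-0.90,-1.73,-5.92,0.55,0.19],  [-0.26,-0.5,-1.72,0.16,0.05],  [0.09,0.18,0.63,-0.06,-0.02]] + [[0.42, -0.9, -0.05, -2.45, -0.71], [-0.42, 0.90, 0.05, 2.44, 0.7], [0.10, -0.23, -0.01, -0.61, -0.18], [0.58, -1.24, -0.07, -3.36, -0.97], [0.31, -0.66, -0.04, -1.8, -0.52]] + [[-1.04, -0.09, 0.17, -0.15, 0.00], [1.68, 0.14, -0.27, 0.24, -0.01], [-0.84, -0.07, 0.14, -0.12, 0.0], [1.17, 0.1, -0.19, 0.17, -0.01], [1.8, 0.15, -0.29, 0.26, -0.01]] + [[0.0, -0.06, 0.02, 0.04, -0.07],[0.00, -0.14, 0.04, 0.1, -0.17],[-0.00, 0.10, -0.03, -0.07, 0.12],[0.01, -0.24, 0.08, 0.17, -0.30],[-0.01, 0.3, -0.09, -0.22, 0.38]]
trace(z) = -10.37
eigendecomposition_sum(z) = [[-0.34+0.19j, (-0.17+0.95j), (0.75+0.88j), (0.87-0.49j), (0.74-0.78j)], [(-0.51-0.16j), (-1.12+0.74j), -0.17+1.60j, 1.33+0.41j, (1.5+0.01j)], [(-0.1-0.91j), (-1.92-1.25j), (-2.62+0.82j), 0.27+2.37j, (1.01+2.35j)], [(0.51-0.36j), 0.13-1.55j, -1.34-1.30j, (-1.33+0.93j), -1.08+1.36j], [0.20-0.03j, 0.27-0.43j, (-0.19-0.58j), -0.53+0.07j, (-0.52+0.23j)]] + [[-0.34-0.19j, -0.17-0.95j, (0.75-0.88j), 0.87+0.49j, (0.74+0.78j)], [-0.51+0.16j, -1.12-0.74j, -0.17-1.60j, 1.33-0.41j, (1.5-0.01j)], [(-0.1+0.91j), (-1.92+1.25j), (-2.62-0.82j), 0.27-2.37j, 1.01-2.35j], [0.51+0.36j, 0.13+1.55j, (-1.34+1.3j), (-1.33-0.93j), (-1.08-1.36j)], [(0.2+0.03j), 0.27+0.43j, -0.19+0.58j, (-0.53-0.07j), (-0.52-0.23j)]] + [[0.48+1.57j,(-2.1-0.03j),(1.16-0.06j),-1.82+1.02j,0.65-0.08j], [1.28-0.28j,(-0.15+1.67j),(0.02-0.92j),(0.7+1.51j),(-0.02-0.53j)], [(-0.59+0.19j),-0.79j,0.03+0.44j,-0.39-0.69j,(0.03+0.25j)], [(0.17+0.39j),-0.54+0.06j,0.29-0.05j,(-0.43+0.32j),0.17-0.04j], [0.90+0.00j,(-0.36+1.1j),(0.15-0.62j),(0.24+1.12j),0.07-0.36j]] + [[(0.48-1.57j), -2.10+0.03j, 1.16+0.06j, -1.82-1.02j, (0.65+0.08j)], [(1.28+0.28j), -0.15-1.67j, (0.02+0.92j), (0.7-1.51j), (-0.02+0.53j)], [(-0.59-0.19j), 0.79j, 0.03-0.44j, -0.39+0.69j, (0.03-0.25j)], [(0.17-0.39j), -0.54-0.06j, 0.29+0.05j, -0.43-0.32j, 0.17+0.04j], [(0.9-0j), -0.36-1.10j, (0.15+0.62j), (0.24-1.12j), (0.07+0.36j)]] + [[(0.03-0j),  -0.24-0.00j,  0.19-0.00j,  (-0.39-0j),  0.53+0.00j], [(0.06-0j),  -0.48-0.00j,  0.37-0.00j,  -0.78-0.00j,  1.04+0.00j], [-0.02+0.00j,  0.12+0.00j,  (-0.09+0j),  0.20+0.00j,  (-0.26-0j)], [(-0.04+0j),  0.31+0.00j,  -0.24+0.00j,  0.51+0.00j,  -0.68-0.00j], [(0.09-0j),  -0.71-0.00j,  (0.55-0j),  (-1.15-0j),  1.54+0.00j]]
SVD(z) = [[-0.71, -0.37, -0.47, -0.34, -0.13], [-0.59, 0.13, 0.47, 0.55, -0.33], [-0.28, 0.88, -0.12, -0.28, 0.23], [0.22, 0.25, -0.65, 0.39, -0.56], [-0.14, -0.09, -0.35, 0.59, 0.71]] @ diag([8.844839293563755, 7.11788678520332, 5.788556850584756, 3.1173927877844605, 0.7567545033076508]) @ [[-0.09, 0.71, -0.22, -0.08, -0.66], [-0.14, -0.28, -0.95, 0.09, 0.03], [-0.15, 0.33, 0.02, 0.9, 0.26], [0.97, 0.08, -0.16, 0.14, -0.0], [-0.01, 0.56, -0.18, -0.41, 0.7]]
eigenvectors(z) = [[0.12+0.27j, (0.12-0.27j), -0.68+0.00j, (-0.68-0j), 0.25+0.00j], [-0.16+0.38j, (-0.16-0.38j), (-0.04+0.54j), (-0.04-0.54j), (0.51+0j)], [(-0.7+0j), -0.70-0.00j, (-0-0.26j), (-0+0.26j), -0.13+0.00j], [(-0.23-0.42j), (-0.23+0.42j), -0.17+0.02j, (-0.17-0.02j), (-0.33+0j)], [-0.00-0.16j, -0.00+0.16j, (-0.11+0.36j), (-0.11-0.36j), (0.74+0j)]]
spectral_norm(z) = 8.84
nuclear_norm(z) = 25.63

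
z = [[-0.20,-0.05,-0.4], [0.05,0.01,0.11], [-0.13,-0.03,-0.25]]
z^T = [[-0.20, 0.05, -0.13],[-0.05, 0.01, -0.03],[-0.40, 0.11, -0.25]]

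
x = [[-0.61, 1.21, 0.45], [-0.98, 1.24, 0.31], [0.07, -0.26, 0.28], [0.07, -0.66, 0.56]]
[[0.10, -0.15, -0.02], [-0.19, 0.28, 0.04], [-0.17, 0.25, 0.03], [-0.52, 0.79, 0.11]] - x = [[0.71, -1.36, -0.47], [0.79, -0.96, -0.27], [-0.24, 0.51, -0.25], [-0.59, 1.45, -0.45]]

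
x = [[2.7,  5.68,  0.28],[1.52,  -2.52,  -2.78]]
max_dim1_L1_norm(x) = 8.66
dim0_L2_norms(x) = [3.1, 6.21, 2.79]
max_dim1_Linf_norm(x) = 5.68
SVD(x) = [[-0.93, 0.37], [0.37, 0.93]] @ diag([6.633482986387389, 3.466540562190065]) @ [[-0.29, -0.94, -0.19], [0.7, -0.07, -0.72]]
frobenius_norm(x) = 7.48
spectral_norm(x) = 6.63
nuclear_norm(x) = 10.10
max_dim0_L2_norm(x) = 6.21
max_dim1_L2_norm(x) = 6.3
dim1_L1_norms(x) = [8.66, 6.82]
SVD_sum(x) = [[1.81, 5.77, 1.20], [-0.72, -2.30, -0.48]] + [[0.89, -0.09, -0.92], [2.24, -0.22, -2.30]]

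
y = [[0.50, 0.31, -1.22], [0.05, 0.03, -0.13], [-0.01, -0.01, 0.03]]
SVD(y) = [[-0.99, 0.10, 0.03], [-0.10, -0.99, -0.05], [0.02, -0.06, 1.00]] @ diag([1.3623043114674191, 0.004019831387774009, 0.003286930619306223]) @ [[-0.37, -0.23, 0.9], [0.61, 0.68, 0.42], [0.70, -0.7, 0.11]]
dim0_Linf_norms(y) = [0.5, 0.31, 1.22]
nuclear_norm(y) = 1.37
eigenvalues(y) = [0.56, 0.01, -0.0]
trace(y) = 0.56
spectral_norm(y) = 1.36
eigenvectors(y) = [[-0.99, -0.92, 0.28], [-0.1, 0.21, 0.9], [0.02, -0.32, 0.34]]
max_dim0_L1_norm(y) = 1.38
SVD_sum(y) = [[0.50, 0.31, -1.22], [0.05, 0.03, -0.13], [-0.01, -0.01, 0.03]] + [[0.00, 0.0, 0.0], [-0.0, -0.0, -0.0], [-0.00, -0.0, -0.0]] + [[0.00,-0.0,0.0], [-0.00,0.0,-0.0], [0.00,-0.0,0.00]]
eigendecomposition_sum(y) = [[0.5, 0.32, -1.23],[0.05, 0.03, -0.12],[-0.01, -0.01, 0.03]] + [[0.00, -0.01, 0.02], [-0.0, 0.00, -0.0], [0.0, -0.0, 0.01]] + [[0.0, -0.0, -0.0], [0.00, -0.0, -0.00], [0.0, -0.00, -0.00]]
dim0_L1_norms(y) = [0.56, 0.35, 1.38]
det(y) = -0.00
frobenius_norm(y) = 1.36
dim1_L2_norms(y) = [1.35, 0.14, 0.03]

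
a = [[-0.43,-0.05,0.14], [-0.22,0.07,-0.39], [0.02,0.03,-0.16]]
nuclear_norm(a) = 0.94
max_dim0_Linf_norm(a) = 0.43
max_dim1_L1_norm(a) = 0.68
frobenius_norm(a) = 0.66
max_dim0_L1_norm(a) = 0.69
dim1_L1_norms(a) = [0.62, 0.68, 0.21]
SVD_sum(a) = [[-0.28, 0.02, -0.14],[-0.34, 0.02, -0.17],[-0.05, 0.00, -0.03]] + [[-0.15,-0.07,0.28],[0.12,0.05,-0.22],[0.07,0.03,-0.13]] + [[0.00, -0.00, -0.0], [-0.0, 0.00, 0.00], [0.00, -0.00, -0.0]]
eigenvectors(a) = [[0.94, 0.06, 0.01], [0.32, -0.99, 0.93], [-0.09, -0.16, 0.36]]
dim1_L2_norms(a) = [0.45, 0.45, 0.16]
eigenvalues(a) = [-0.46, 0.02, -0.08]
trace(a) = -0.52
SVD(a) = [[-0.64,0.75,0.2], [-0.76,-0.57,-0.31], [-0.12,-0.35,0.93]] @ diag([0.4948821655341711, 0.44088285214243916, 0.0037353611548941834]) @ [[0.89, -0.05, 0.46], [-0.46, -0.20, 0.87], [0.05, -0.98, -0.20]]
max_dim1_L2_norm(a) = 0.45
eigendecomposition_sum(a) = [[-0.43, -0.05, 0.14],[-0.15, -0.02, 0.05],[0.04, 0.0, -0.01]] + [[0.00, -0.0, 0.01], [-0.02, 0.04, -0.09], [-0.00, 0.01, -0.01]] + [[-0.00, 0.0, -0.00], [-0.05, 0.05, -0.35], [-0.02, 0.02, -0.13]]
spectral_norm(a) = 0.49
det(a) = 0.00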